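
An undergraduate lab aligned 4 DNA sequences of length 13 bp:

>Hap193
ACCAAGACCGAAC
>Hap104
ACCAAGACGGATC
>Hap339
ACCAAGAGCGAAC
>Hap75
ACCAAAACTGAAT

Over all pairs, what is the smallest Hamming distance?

1

Pairwise Hamming distances:
  Hap193 vs Hap104: 2
  Hap193 vs Hap339: 1
  Hap193 vs Hap75: 3
  Hap104 vs Hap339: 3
  Hap104 vs Hap75: 4
  Hap339 vs Hap75: 4
The smallest is 1, between Hap193 and Hap339.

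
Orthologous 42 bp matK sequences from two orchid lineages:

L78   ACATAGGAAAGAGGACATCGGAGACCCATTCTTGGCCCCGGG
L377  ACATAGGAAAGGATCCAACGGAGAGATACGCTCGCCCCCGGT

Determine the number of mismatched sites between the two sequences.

The sequences differ at positions 12 (A/G), 13 (G/A), 14 (G/T), 15 (A/C), 18 (T/A), 25 (C/G), 26 (C/A), 27 (C/T), 29 (T/C), 30 (T/G), 33 (T/C), 35 (G/C), 42 (G/T).
That gives 13 mismatches out of 42 aligned sites, so the Hamming distance is 13.

13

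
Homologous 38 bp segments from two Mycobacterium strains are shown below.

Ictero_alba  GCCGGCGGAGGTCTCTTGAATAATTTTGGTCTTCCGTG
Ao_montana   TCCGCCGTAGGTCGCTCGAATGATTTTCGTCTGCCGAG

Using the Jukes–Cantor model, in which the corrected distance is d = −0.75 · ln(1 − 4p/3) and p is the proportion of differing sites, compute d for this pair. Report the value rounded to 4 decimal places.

Differing sites — 1:G/T; 5:G/C; 8:G/T; 14:T/G; 17:T/C; 22:A/G; 28:G/C; 33:T/G; 37:T/A.
p = 9/38 = 0.236842.
d = −0.75 · ln(1 − (4/3)·0.236842) = −0.75 · ln(0.684211) = −0.75 · (-0.379489) = 0.2846.

0.2846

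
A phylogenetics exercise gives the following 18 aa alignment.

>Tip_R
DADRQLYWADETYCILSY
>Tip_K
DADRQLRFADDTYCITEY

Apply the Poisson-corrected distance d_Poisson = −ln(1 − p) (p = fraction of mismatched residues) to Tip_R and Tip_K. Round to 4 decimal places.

Differing sites — 7:Y/R; 8:W/F; 11:E/D; 16:L/T; 17:S/E.
p = 5/18 = 0.277778.
d = −ln(1 − 0.277778) = −ln(0.722222) = 0.3254.

0.3254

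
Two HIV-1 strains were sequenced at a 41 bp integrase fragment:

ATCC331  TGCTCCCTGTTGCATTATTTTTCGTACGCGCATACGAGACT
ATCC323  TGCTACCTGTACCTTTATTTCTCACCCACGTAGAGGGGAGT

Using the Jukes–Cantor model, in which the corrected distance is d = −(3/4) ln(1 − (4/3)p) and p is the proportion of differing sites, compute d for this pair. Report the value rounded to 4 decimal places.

0.4556

Mismatches occur at site 5 (C↔A), site 11 (T↔A), site 12 (G↔C), site 14 (A↔T), site 21 (T↔C), site 24 (G↔A), site 25 (T↔C), site 26 (A↔C), site 28 (G↔A), site 31 (C↔T), site 33 (T↔G), site 35 (C↔G), site 37 (A↔G), site 40 (C↔G).
p = 14/41 = 0.341463.
d = −0.75 · ln(1 − (4/3)·0.341463) = −0.75 · ln(0.544716) = −0.75 · (-0.607491) = 0.4556.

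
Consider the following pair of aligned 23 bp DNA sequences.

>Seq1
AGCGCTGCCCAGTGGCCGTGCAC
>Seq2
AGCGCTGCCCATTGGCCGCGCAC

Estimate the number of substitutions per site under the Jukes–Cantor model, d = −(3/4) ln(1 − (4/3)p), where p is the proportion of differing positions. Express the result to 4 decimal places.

Differing sites — 12:G/T; 19:T/C.
p = 2/23 = 0.086957.
d = −0.75 · ln(1 − (4/3)·0.086957) = −0.75 · ln(0.884057) = −0.75 · (-0.123234) = 0.0924.

0.0924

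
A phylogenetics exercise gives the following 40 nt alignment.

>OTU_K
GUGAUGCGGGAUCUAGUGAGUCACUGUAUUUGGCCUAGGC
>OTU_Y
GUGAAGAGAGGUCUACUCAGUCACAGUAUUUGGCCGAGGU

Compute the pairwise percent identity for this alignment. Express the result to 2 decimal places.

77.50%

The sequences differ at positions 5 (U/A), 7 (C/A), 9 (G/A), 11 (A/G), 16 (G/C), 18 (G/C), 25 (U/A), 36 (U/G), 40 (C/U).
31 of the 40 sites match, so the percent identity is 31/40 × 100 = 77.50%.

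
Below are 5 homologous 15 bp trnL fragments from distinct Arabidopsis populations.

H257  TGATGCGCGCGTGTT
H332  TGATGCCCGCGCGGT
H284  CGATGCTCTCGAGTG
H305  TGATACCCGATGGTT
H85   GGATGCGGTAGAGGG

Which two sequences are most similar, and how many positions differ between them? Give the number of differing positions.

Pairwise Hamming distances:
  H257 vs H332: 3
  H257 vs H284: 5
  H257 vs H305: 5
  H257 vs H85: 7
  H332 vs H284: 6
  H332 vs H305: 5
  H332 vs H85: 7
  H284 vs H305: 8
  H284 vs H85: 5
  H305 vs H85: 9
The smallest is 3, between H257 and H332.

3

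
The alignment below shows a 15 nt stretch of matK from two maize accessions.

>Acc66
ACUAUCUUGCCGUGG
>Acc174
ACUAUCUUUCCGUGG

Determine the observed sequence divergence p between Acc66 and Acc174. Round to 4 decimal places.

Differing sites — 9:G/U.
There are 1 differences over 15 sites, so p = 1/15 = 0.0667.

0.0667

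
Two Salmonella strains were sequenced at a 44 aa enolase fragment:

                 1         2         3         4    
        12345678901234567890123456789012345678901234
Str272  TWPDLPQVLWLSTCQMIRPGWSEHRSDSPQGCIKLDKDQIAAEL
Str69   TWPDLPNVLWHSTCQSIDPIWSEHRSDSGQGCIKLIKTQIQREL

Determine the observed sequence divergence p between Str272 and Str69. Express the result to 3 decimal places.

Differing sites — 7:Q/N; 11:L/H; 16:M/S; 18:R/D; 20:G/I; 29:P/G; 36:D/I; 38:D/T; 41:A/Q; 42:A/R.
There are 10 differences over 44 sites, so p = 10/44 = 0.227.

0.227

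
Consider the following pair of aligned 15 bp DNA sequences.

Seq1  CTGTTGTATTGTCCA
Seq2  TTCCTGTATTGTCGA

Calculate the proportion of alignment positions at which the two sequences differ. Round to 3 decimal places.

0.267

Differing sites — 1:C/T; 3:G/C; 4:T/C; 14:C/G.
There are 4 differences over 15 sites, so p = 4/15 = 0.267.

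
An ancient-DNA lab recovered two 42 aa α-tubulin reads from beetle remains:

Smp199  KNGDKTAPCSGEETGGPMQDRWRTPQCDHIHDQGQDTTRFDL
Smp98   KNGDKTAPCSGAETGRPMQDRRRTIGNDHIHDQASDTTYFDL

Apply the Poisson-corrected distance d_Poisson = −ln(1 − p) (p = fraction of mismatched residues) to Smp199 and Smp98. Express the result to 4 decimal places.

0.2412

Mismatches occur at site 12 (E↔A), site 16 (G↔R), site 22 (W↔R), site 25 (P↔I), site 26 (Q↔G), site 27 (C↔N), site 34 (G↔A), site 35 (Q↔S), site 39 (R↔Y).
p = 9/42 = 0.214286.
d = −ln(1 − 0.214286) = −ln(0.785714) = 0.2412.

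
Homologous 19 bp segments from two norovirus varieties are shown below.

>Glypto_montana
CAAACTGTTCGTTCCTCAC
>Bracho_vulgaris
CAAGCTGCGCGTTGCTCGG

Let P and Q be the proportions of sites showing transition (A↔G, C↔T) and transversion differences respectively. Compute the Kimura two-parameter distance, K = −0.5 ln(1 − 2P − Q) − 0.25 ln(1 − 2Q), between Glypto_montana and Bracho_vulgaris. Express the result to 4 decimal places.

0.4158

Differing sites — 4:A/G (Ti); 8:T/C (Ti); 9:T/G (Tv); 14:C/G (Tv); 18:A/G (Ti); 19:C/G (Tv).
Of the 6 differences, 3 transitions and 3 transversions over 19 sites: P = 3/19 = 0.157895, Q = 3/19 = 0.157895.
d = −0.5·ln(0.526315) − 0.25·ln(0.684210) = −0.5·(-0.641855) − 0.25·(-0.379490) = 0.4158.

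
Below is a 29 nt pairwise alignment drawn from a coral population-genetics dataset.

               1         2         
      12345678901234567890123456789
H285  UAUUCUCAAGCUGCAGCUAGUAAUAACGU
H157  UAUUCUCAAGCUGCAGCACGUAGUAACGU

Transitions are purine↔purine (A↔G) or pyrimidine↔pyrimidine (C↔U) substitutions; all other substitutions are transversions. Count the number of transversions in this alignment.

2

The sequences differ at positions 18 (U/A, transversion), 19 (A/C, transversion), 23 (A/G, transition).
Of the 3 differences, 1 transition and 2 transversions, so the answer is 2.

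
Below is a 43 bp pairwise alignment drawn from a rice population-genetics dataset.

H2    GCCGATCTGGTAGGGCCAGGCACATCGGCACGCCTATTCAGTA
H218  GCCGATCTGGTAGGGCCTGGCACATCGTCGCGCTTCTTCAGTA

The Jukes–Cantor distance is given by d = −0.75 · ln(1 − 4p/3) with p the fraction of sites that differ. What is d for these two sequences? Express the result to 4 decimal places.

0.1263

The sequences differ at positions 18 (A/T), 28 (G/T), 30 (A/G), 34 (C/T), 36 (A/C).
p = 5/43 = 0.116279.
d = −0.75 · ln(1 − (4/3)·0.116279) = −0.75 · ln(0.844961) = −0.75 · (-0.168465) = 0.1263.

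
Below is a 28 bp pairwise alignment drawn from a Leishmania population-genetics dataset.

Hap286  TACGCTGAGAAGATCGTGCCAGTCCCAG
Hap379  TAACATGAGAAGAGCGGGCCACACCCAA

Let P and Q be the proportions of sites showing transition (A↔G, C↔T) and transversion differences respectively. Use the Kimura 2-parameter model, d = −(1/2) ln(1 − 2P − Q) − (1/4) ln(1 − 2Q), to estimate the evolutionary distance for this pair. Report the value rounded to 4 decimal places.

0.3672

Mismatches occur at site 3 (C/A, transversion), site 4 (G/C, transversion), site 5 (C/A, transversion), site 14 (T/G, transversion), site 17 (T/G, transversion), site 22 (G/C, transversion), site 23 (T/A, transversion), site 28 (G/A, transition).
Of the 8 differences, 1 transition and 7 transversions over 28 sites: P = 1/28 = 0.035714, Q = 7/28 = 0.250000.
d = −0.5·ln(0.678572) − 0.25·ln(0.500000) = −0.5·(-0.387765) − 0.25·(-0.693147) = 0.3672.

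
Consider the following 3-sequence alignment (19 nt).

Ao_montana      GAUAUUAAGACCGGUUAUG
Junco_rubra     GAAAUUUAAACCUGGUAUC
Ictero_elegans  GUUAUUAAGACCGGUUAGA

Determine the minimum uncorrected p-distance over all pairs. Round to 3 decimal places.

Pairwise Hamming distances:
  Ao_montana vs Junco_rubra: 6
  Ao_montana vs Ictero_elegans: 3
  Junco_rubra vs Ictero_elegans: 8
The smallest is 3 mismatches, between Ao_montana and Ictero_elegans; p = 3/19 = 0.158.

0.158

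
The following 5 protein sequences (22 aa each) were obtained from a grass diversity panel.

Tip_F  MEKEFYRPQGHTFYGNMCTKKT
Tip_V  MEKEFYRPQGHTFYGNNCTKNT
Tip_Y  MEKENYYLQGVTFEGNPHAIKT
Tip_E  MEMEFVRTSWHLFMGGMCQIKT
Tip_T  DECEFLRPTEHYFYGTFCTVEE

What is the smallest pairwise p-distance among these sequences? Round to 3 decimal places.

Pairwise Hamming distances:
  Tip_F vs Tip_V: 2
  Tip_F vs Tip_Y: 9
  Tip_F vs Tip_E: 10
  Tip_F vs Tip_T: 11
  Tip_V vs Tip_Y: 10
  Tip_V vs Tip_E: 12
  Tip_V vs Tip_T: 11
  Tip_Y vs Tip_E: 14
  Tip_Y vs Tip_T: 18
  Tip_E vs Tip_T: 14
The smallest is 2 mismatches, between Tip_F and Tip_V; p = 2/22 = 0.091.

0.091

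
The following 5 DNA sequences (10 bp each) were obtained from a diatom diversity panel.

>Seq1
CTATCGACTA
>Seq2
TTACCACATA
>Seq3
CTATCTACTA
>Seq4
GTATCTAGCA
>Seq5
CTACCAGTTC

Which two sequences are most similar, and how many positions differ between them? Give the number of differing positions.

Pairwise Hamming distances:
  Seq1 vs Seq2: 5
  Seq1 vs Seq3: 1
  Seq1 vs Seq4: 4
  Seq1 vs Seq5: 5
  Seq2 vs Seq3: 5
  Seq2 vs Seq4: 6
  Seq2 vs Seq5: 4
  Seq3 vs Seq4: 3
  Seq3 vs Seq5: 5
  Seq4 vs Seq5: 7
The smallest is 1, between Seq1 and Seq3.

1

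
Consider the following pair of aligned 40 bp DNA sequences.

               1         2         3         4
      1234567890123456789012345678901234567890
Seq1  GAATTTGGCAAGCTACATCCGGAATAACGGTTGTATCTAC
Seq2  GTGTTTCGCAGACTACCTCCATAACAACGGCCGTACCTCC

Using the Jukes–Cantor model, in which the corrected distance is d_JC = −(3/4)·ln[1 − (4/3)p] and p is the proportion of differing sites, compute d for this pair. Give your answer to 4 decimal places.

Differing sites — 2:A/T; 3:A/G; 7:G/C; 11:A/G; 12:G/A; 17:A/C; 21:G/A; 22:G/T; 25:T/C; 31:T/C; 32:T/C; 36:T/C; 39:A/C.
p = 13/40 = 0.325000.
d = −0.75 · ln(1 − (4/3)·0.325000) = −0.75 · ln(0.566667) = −0.75 · (-0.567983) = 0.4260.

0.4260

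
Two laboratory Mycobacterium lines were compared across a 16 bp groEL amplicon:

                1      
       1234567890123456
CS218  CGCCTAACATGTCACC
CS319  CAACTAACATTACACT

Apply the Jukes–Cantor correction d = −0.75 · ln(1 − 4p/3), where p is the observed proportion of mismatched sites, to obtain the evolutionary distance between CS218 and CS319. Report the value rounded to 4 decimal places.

Differing sites — 2:G/A; 3:C/A; 11:G/T; 12:T/A; 16:C/T.
p = 5/16 = 0.312500.
d = −0.75 · ln(1 − (4/3)·0.312500) = −0.75 · ln(0.583333) = −0.75 · (-0.538997) = 0.4042.

0.4042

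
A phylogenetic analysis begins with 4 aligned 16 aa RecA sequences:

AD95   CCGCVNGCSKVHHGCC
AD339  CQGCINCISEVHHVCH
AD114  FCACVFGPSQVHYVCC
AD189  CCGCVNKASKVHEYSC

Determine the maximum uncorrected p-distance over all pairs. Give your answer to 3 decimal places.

0.625

Pairwise Hamming distances:
  AD95 vs AD339: 7
  AD95 vs AD114: 7
  AD95 vs AD189: 5
  AD339 vs AD114: 10
  AD339 vs AD189: 9
  AD114 vs AD189: 9
The largest is 10 mismatches, between AD339 and AD114; p = 10/16 = 0.625.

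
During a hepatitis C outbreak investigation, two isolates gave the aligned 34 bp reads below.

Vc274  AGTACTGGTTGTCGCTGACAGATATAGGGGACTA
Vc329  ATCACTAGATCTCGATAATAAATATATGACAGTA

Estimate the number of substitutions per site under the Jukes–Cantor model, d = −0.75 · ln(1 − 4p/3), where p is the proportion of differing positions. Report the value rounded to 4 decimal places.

0.5347

Differing sites — 2:G/T; 3:T/C; 7:G/A; 9:T/A; 11:G/C; 15:C/A; 17:G/A; 19:C/T; 21:G/A; 27:G/T; 29:G/A; 30:G/C; 32:C/G.
p = 13/34 = 0.382353.
d = −0.75 · ln(1 − (4/3)·0.382353) = −0.75 · ln(0.490196) = −0.75 · (-0.712950) = 0.5347.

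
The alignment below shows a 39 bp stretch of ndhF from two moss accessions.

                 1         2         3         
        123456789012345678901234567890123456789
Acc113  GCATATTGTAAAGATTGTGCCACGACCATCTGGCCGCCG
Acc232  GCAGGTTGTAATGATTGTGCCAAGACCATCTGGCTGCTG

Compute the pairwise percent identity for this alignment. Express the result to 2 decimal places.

Differing sites — 4:T/G; 5:A/G; 12:A/T; 23:C/A; 35:C/T; 38:C/T.
33 of the 39 sites match, so the percent identity is 33/39 × 100 = 84.62%.

84.62%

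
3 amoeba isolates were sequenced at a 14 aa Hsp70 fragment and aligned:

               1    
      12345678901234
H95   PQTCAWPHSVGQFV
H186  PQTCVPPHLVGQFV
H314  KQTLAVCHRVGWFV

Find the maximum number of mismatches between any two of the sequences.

Pairwise Hamming distances:
  H95 vs H186: 3
  H95 vs H314: 6
  H186 vs H314: 7
The largest is 7, between H186 and H314.

7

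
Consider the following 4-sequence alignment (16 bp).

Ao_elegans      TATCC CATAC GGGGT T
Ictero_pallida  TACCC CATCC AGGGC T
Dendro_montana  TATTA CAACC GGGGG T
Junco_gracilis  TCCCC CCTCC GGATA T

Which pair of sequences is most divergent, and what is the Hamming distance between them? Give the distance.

9

Pairwise Hamming distances:
  Ao_elegans vs Ictero_pallida: 4
  Ao_elegans vs Dendro_montana: 5
  Ao_elegans vs Junco_gracilis: 7
  Ictero_pallida vs Dendro_montana: 6
  Ictero_pallida vs Junco_gracilis: 6
  Dendro_montana vs Junco_gracilis: 9
The largest is 9, between Dendro_montana and Junco_gracilis.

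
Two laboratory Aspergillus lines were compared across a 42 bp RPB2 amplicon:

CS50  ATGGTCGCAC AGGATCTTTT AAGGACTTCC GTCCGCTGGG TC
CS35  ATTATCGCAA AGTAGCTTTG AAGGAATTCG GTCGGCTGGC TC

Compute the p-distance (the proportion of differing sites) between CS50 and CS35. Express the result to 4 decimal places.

0.2381

The sequences differ at positions 3 (G/T), 4 (G/A), 10 (C/A), 13 (G/T), 15 (T/G), 20 (T/G), 26 (C/A), 30 (C/G), 34 (C/G), 40 (G/C).
There are 10 differences over 42 sites, so p = 10/42 = 0.2381.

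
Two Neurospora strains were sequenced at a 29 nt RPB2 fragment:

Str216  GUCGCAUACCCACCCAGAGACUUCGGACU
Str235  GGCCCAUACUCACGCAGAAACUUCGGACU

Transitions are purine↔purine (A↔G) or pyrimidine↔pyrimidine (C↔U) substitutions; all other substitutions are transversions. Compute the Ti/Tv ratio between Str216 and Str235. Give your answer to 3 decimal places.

0.667

Differing sites — 2:U/G (Tv); 4:G/C (Tv); 10:C/U (Ti); 14:C/G (Tv); 19:G/A (Ti).
Of the 5 differences, 2 transitions and 3 transversions, so Ti/Tv = 2/3 = 0.667.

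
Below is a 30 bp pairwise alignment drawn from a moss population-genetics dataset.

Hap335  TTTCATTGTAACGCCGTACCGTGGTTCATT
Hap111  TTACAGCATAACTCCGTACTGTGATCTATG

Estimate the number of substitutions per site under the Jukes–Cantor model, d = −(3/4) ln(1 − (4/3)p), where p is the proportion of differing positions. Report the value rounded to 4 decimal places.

Differing sites — 3:T/A; 6:T/G; 7:T/C; 8:G/A; 13:G/T; 20:C/T; 24:G/A; 26:T/C; 27:C/T; 30:T/G.
p = 10/30 = 0.333333.
d = −0.75 · ln(1 − (4/3)·0.333333) = −0.75 · ln(0.555556) = −0.75 · (-0.587786) = 0.4408.

0.4408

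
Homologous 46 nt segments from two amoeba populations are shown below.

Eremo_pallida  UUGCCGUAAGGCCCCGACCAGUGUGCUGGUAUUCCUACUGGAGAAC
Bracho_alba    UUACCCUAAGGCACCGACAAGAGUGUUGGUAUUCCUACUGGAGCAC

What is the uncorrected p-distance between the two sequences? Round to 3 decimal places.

0.152

The sequences differ at positions 3 (G/A), 6 (G/C), 13 (C/A), 19 (C/A), 22 (U/A), 26 (C/U), 44 (A/C).
There are 7 differences over 46 sites, so p = 7/46 = 0.152.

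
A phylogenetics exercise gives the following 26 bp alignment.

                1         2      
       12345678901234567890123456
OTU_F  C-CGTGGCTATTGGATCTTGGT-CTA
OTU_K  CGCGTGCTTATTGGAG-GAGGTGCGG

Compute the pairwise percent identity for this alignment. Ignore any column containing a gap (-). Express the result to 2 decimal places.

69.57%

Excluding the 3 gap columns leaves 23 comparable sites.
The sequences differ at positions 7 (G/C), 8 (C/T), 16 (T/G), 18 (T/G), 19 (T/A), 25 (T/G), 26 (A/G).
16 of the 23 comparable sites match, so the percent identity is 16/23 × 100 = 69.57%.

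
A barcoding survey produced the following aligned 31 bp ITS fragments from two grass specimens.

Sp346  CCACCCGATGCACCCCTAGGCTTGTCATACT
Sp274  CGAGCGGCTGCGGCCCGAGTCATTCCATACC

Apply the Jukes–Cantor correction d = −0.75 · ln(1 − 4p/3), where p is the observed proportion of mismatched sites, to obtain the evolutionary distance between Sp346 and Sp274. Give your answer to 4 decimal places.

0.5445

Mismatches occur at site 2 (C→G), site 4 (C→G), site 6 (C→G), site 8 (A→C), site 12 (A→G), site 13 (C→G), site 17 (T→G), site 20 (G→T), site 22 (T→A), site 24 (G→T), site 25 (T→C), site 31 (T→C).
p = 12/31 = 0.387097.
d = −0.75 · ln(1 − (4/3)·0.387097) = −0.75 · ln(0.483871) = −0.75 · (-0.725937) = 0.5445.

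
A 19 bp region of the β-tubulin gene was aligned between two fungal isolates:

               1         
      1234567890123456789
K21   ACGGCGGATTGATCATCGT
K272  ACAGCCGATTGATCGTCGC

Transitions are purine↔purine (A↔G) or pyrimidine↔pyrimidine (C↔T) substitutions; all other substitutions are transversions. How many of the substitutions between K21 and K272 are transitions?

3

The sequences differ at positions 3 (G/A, transition), 6 (G/C, transversion), 15 (A/G, transition), 19 (T/C, transition).
Of the 4 differences, 3 transitions and 1 transversion, so the answer is 3.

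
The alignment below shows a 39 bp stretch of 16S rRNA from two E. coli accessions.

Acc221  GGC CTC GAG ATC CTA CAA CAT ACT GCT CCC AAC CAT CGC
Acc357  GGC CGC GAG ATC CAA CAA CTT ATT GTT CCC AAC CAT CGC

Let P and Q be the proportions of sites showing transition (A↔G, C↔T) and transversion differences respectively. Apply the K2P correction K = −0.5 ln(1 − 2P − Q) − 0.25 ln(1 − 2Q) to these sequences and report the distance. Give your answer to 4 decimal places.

0.1407

Mismatches occur at site 5 (T/G, transversion), site 14 (T/A, transversion), site 20 (A/T, transversion), site 23 (C/T, transition), site 26 (C/T, transition).
Of the 5 differences, 2 transitions and 3 transversions over 39 sites: P = 2/39 = 0.051282, Q = 3/39 = 0.076923.
d = −0.5·ln(0.820513) − 0.25·ln(0.846154) = −0.5·(-0.197826) − 0.25·(-0.167054) = 0.1407.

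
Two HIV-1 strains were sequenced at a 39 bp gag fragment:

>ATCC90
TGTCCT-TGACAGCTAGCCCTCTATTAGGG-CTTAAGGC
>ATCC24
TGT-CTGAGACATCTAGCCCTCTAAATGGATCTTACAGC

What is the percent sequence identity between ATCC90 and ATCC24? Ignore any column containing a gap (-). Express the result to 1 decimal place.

Excluding the 3 gap columns leaves 36 comparable sites.
Differing sites — 8:T/A; 13:G/T; 25:T/A; 26:T/A; 27:A/T; 30:G/A; 36:A/C; 37:G/A.
28 of the 36 comparable sites match, so the percent identity is 28/36 × 100 = 77.8%.

77.8%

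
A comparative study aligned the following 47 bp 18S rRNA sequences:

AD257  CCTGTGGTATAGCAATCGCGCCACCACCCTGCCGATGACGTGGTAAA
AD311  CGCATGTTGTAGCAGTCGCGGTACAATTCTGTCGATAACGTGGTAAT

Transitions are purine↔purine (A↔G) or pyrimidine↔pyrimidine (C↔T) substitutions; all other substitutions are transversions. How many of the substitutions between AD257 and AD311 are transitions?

Mismatches occur at site 2 (C→G, transversion), site 3 (T→C, transition), site 4 (G→A, transition), site 7 (G→T, transversion), site 9 (A→G, transition), site 15 (A→G, transition), site 21 (C→G, transversion), site 22 (C→T, transition), site 25 (C→A, transversion), site 27 (C→T, transition), site 28 (C→T, transition), site 32 (C→T, transition), site 37 (G→A, transition), site 47 (A→T, transversion).
Of the 14 differences, 9 transitions and 5 transversions, so the answer is 9.

9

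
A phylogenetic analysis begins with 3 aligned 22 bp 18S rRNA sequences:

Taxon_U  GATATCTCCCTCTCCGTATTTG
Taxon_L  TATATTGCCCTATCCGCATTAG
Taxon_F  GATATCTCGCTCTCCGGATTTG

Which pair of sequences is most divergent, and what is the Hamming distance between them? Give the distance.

Pairwise Hamming distances:
  Taxon_U vs Taxon_L: 6
  Taxon_U vs Taxon_F: 2
  Taxon_L vs Taxon_F: 7
The largest is 7, between Taxon_L and Taxon_F.

7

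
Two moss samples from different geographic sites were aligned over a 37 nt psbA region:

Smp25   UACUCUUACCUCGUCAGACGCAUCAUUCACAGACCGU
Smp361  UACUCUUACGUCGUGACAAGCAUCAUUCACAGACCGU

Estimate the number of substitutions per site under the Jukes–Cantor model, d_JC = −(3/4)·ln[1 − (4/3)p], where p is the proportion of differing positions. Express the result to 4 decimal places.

Differing sites — 10:C/G; 15:C/G; 17:G/C; 19:C/A.
p = 4/37 = 0.108108.
d = −0.75 · ln(1 − (4/3)·0.108108) = −0.75 · ln(0.855856) = −0.75 · (-0.155653) = 0.1167.

0.1167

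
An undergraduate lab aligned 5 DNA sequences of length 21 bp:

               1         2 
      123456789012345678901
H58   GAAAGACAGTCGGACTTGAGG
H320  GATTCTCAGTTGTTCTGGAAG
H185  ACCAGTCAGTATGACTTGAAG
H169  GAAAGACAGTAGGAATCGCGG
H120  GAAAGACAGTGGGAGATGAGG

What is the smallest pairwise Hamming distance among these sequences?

Pairwise Hamming distances:
  H58 vs H320: 9
  H58 vs H185: 7
  H58 vs H169: 4
  H58 vs H120: 3
  H320 vs H185: 10
  H320 vs H169: 11
  H320 vs H120: 11
  H185 vs H169: 9
  H185 vs H120: 9
  H169 vs H120: 5
The smallest is 3, between H58 and H120.

3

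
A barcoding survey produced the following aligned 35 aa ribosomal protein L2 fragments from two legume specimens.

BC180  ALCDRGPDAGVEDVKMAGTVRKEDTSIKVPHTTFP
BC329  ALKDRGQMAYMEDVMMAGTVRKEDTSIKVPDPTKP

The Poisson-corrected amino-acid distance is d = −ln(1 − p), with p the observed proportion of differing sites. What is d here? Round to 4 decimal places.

0.2973

Mismatches occur at site 3 (C→K), site 7 (P→Q), site 8 (D→M), site 10 (G→Y), site 11 (V→M), site 15 (K→M), site 31 (H→D), site 32 (T→P), site 34 (F→K).
p = 9/35 = 0.257143.
d = −ln(1 − 0.257143) = −ln(0.742857) = 0.2973.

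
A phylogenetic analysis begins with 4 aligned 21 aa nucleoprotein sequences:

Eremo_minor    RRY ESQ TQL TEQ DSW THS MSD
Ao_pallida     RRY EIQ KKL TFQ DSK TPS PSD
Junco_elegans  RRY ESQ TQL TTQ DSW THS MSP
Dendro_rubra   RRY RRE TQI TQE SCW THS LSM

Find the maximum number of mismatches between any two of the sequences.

Pairwise Hamming distances:
  Eremo_minor vs Ao_pallida: 7
  Eremo_minor vs Junco_elegans: 2
  Eremo_minor vs Dendro_rubra: 10
  Ao_pallida vs Junco_elegans: 8
  Ao_pallida vs Dendro_rubra: 14
  Junco_elegans vs Dendro_rubra: 10
The largest is 14, between Ao_pallida and Dendro_rubra.

14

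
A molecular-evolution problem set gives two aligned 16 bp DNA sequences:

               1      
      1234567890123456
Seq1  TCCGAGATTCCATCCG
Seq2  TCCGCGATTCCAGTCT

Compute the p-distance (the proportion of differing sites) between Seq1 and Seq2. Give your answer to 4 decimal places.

Differing sites — 5:A/C; 13:T/G; 14:C/T; 16:G/T.
There are 4 differences over 16 sites, so p = 4/16 = 0.2500.

0.2500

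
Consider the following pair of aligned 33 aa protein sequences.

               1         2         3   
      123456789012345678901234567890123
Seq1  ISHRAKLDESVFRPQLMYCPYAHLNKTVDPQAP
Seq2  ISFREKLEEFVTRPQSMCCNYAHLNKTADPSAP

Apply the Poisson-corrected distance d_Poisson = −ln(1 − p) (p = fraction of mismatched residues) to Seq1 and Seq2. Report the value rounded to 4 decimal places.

Mismatches occur at site 3 (H↔F), site 5 (A↔E), site 8 (D↔E), site 10 (S↔F), site 12 (F↔T), site 16 (L↔S), site 18 (Y↔C), site 20 (P↔N), site 28 (V↔A), site 31 (Q↔S).
p = 10/33 = 0.303030.
d = −ln(1 − 0.303030) = −ln(0.696970) = 0.3610.

0.3610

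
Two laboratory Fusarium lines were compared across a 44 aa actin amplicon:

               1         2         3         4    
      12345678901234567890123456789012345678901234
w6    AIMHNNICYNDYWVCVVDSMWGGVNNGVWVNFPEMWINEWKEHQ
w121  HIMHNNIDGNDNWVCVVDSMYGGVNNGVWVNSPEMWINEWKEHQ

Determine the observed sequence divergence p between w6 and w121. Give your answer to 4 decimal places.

0.1364

Differing sites — 1:A/H; 8:C/D; 9:Y/G; 12:Y/N; 21:W/Y; 32:F/S.
There are 6 differences over 44 sites, so p = 6/44 = 0.1364.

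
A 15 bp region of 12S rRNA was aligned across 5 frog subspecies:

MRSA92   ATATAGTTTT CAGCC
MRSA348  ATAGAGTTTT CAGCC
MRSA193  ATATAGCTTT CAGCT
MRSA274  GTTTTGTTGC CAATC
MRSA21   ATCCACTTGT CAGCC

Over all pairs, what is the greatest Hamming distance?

Pairwise Hamming distances:
  MRSA92 vs MRSA348: 1
  MRSA92 vs MRSA193: 2
  MRSA92 vs MRSA274: 7
  MRSA92 vs MRSA21: 4
  MRSA348 vs MRSA193: 3
  MRSA348 vs MRSA274: 8
  MRSA348 vs MRSA21: 4
  MRSA193 vs MRSA274: 9
  MRSA193 vs MRSA21: 6
  MRSA274 vs MRSA21: 8
The largest is 9, between MRSA193 and MRSA274.

9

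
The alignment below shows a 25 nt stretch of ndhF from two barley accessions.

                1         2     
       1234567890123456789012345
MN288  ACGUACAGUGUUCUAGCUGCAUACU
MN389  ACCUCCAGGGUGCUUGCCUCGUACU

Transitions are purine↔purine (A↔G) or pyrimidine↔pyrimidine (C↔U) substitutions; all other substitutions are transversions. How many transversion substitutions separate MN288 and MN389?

Differing sites — 3:G/C (Tv); 5:A/C (Tv); 9:U/G (Tv); 12:U/G (Tv); 15:A/U (Tv); 18:U/C (Ti); 19:G/U (Tv); 21:A/G (Ti).
Of the 8 differences, 2 transitions and 6 transversions, so the answer is 6.

6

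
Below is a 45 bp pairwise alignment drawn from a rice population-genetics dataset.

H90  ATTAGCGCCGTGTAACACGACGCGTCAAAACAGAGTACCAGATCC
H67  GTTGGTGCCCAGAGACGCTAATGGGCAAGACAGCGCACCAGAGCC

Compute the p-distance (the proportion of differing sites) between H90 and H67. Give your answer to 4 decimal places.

The sequences differ at positions 1 (A/G), 4 (A/G), 6 (C/T), 10 (G/C), 11 (T/A), 13 (T/A), 14 (A/G), 17 (A/G), 19 (G/T), 21 (C/A), 22 (G/T), 23 (C/G), 25 (T/G), 29 (A/G), 34 (A/C), 36 (T/C), 43 (T/G).
There are 17 differences over 45 sites, so p = 17/45 = 0.3778.

0.3778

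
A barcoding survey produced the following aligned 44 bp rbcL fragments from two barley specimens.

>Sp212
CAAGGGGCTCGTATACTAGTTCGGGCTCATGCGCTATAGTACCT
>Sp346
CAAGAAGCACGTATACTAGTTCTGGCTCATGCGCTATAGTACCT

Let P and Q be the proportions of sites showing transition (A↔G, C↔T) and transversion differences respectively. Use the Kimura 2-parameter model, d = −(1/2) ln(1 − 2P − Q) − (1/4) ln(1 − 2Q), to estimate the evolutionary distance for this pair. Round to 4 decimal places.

0.0971

The sequences differ at positions 5 (G/A, transition), 6 (G/A, transition), 9 (T/A, transversion), 23 (G/T, transversion).
Of the 4 differences, 2 transitions and 2 transversions over 44 sites: P = 2/44 = 0.045455, Q = 2/44 = 0.045455.
d = −0.5·ln(0.863635) − 0.25·ln(0.909090) = −0.5·(-0.146605) − 0.25·(-0.095311) = 0.0971.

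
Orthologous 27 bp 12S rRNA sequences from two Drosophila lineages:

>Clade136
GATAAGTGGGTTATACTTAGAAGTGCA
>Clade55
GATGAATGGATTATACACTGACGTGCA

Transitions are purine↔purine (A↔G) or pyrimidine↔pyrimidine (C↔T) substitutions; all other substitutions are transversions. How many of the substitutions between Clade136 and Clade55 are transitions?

Differing sites — 4:A/G (Ti); 6:G/A (Ti); 10:G/A (Ti); 17:T/A (Tv); 18:T/C (Ti); 19:A/T (Tv); 22:A/C (Tv).
Of the 7 differences, 4 transitions and 3 transversions, so the answer is 4.

4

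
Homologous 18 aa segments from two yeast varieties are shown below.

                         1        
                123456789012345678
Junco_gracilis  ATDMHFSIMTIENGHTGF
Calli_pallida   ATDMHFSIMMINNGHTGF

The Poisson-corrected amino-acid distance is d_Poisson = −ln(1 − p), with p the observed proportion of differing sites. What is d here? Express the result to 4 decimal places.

0.1178

The sequences differ at positions 10 (T/M), 12 (E/N).
p = 2/18 = 0.111111.
d = −ln(1 − 0.111111) = −ln(0.888889) = 0.1178.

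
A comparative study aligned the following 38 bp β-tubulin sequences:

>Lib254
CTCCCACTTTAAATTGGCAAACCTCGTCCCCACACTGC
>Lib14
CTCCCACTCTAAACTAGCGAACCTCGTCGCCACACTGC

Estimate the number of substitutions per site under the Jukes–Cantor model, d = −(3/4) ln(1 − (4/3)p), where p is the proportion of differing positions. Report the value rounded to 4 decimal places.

Mismatches occur at site 9 (T/C), site 14 (T/C), site 16 (G/A), site 19 (A/G), site 29 (C/G).
p = 5/38 = 0.131579.
d = −0.75 · ln(1 − (4/3)·0.131579) = −0.75 · ln(0.824561) = −0.75 · (-0.192904) = 0.1447.

0.1447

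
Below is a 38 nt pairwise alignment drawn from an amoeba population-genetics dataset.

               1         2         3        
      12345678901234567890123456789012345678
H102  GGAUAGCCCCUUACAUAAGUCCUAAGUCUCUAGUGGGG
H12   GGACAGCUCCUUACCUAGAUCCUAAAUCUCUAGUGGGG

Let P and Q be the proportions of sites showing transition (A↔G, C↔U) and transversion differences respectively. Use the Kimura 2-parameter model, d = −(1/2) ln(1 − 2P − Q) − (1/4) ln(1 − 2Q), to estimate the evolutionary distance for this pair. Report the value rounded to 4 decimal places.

0.1844

The sequences differ at positions 4 (U/C, transition), 8 (C/U, transition), 15 (A/C, transversion), 18 (A/G, transition), 19 (G/A, transition), 26 (G/A, transition).
Of the 6 differences, 5 transitions and 1 transversion over 38 sites: P = 5/38 = 0.131579, Q = 1/38 = 0.026316.
d = −0.5·ln(0.710526) − 0.25·ln(0.947368) = −0.5·(-0.341750) − 0.25·(-0.054068) = 0.1844.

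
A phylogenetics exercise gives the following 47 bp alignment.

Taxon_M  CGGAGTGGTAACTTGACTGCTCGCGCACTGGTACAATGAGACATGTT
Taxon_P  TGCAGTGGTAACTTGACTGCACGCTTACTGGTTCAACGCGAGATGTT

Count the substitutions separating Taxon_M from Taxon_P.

Mismatches occur at site 1 (C↔T), site 3 (G↔C), site 21 (T↔A), site 25 (G↔T), site 26 (C↔T), site 33 (A↔T), site 37 (T↔C), site 39 (A↔C), site 42 (C↔G).
That gives 9 mismatches out of 47 aligned sites, so the Hamming distance is 9.

9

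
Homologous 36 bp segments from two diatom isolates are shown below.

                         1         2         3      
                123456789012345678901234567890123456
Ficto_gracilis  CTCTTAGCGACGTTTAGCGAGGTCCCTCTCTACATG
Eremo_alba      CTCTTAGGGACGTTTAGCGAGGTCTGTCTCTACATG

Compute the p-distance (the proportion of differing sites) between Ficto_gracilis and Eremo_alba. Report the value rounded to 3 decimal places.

0.083

The sequences differ at positions 8 (C/G), 25 (C/T), 26 (C/G).
There are 3 differences over 36 sites, so p = 3/36 = 0.083.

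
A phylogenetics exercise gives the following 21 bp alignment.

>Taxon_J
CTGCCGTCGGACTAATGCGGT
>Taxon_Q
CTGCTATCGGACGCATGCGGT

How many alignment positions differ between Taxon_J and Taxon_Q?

4

The sequences differ at positions 5 (C/T), 6 (G/A), 13 (T/G), 14 (A/C).
That gives 4 mismatches out of 21 aligned sites, so the Hamming distance is 4.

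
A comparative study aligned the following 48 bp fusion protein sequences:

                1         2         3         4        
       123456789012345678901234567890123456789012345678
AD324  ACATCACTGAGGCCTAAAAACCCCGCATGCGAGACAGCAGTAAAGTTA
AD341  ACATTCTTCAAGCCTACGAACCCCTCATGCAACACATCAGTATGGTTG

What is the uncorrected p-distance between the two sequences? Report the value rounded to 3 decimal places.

The sequences differ at positions 5 (C/T), 6 (A/C), 7 (C/T), 9 (G/C), 11 (G/A), 17 (A/C), 18 (A/G), 25 (G/T), 31 (G/A), 33 (G/C), 37 (G/T), 43 (A/T), 44 (A/G), 48 (A/G).
There are 14 differences over 48 sites, so p = 14/48 = 0.292.

0.292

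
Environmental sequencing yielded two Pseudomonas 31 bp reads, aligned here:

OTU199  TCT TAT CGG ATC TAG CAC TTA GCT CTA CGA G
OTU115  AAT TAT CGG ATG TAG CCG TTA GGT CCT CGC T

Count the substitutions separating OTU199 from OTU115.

Differing sites — 1:T/A; 2:C/A; 12:C/G; 17:A/C; 18:C/G; 23:C/G; 26:T/C; 27:A/T; 30:A/C; 31:G/T.
That gives 10 mismatches out of 31 aligned sites, so the Hamming distance is 10.

10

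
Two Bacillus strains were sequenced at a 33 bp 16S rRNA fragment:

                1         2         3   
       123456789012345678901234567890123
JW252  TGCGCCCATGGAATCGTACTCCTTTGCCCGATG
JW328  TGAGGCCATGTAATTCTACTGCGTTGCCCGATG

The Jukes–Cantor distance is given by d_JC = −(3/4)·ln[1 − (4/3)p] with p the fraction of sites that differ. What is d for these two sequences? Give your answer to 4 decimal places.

Differing sites — 3:C/A; 5:C/G; 11:G/T; 15:C/T; 16:G/C; 21:C/G; 23:T/G.
p = 7/33 = 0.212121.
d = −0.75 · ln(1 − (4/3)·0.212121) = −0.75 · ln(0.717172) = −0.75 · (-0.332440) = 0.2493.

0.2493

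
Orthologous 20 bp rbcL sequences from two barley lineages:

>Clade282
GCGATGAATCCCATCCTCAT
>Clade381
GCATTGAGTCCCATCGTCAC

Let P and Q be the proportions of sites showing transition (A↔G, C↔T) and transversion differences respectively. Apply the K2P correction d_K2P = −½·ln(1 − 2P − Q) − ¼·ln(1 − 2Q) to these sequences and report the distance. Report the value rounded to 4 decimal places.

Mismatches occur at site 3 (G/A, transition), site 4 (A/T, transversion), site 8 (A/G, transition), site 16 (C/G, transversion), site 20 (T/C, transition).
Of the 5 differences, 3 transitions and 2 transversions over 20 sites: P = 3/20 = 0.150000, Q = 2/20 = 0.100000.
d = −0.5·ln(0.600000) − 0.25·ln(0.800000) = −0.5·(-0.510826) − 0.25·(-0.223144) = 0.3112.

0.3112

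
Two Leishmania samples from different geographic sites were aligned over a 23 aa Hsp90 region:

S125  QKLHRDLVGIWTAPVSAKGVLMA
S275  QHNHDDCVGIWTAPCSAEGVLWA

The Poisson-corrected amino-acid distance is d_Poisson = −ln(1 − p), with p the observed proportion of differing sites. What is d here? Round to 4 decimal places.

0.3629

Mismatches occur at site 2 (K→H), site 3 (L→N), site 5 (R→D), site 7 (L→C), site 15 (V→C), site 18 (K→E), site 22 (M→W).
p = 7/23 = 0.304348.
d = −ln(1 − 0.304348) = −ln(0.695652) = 0.3629.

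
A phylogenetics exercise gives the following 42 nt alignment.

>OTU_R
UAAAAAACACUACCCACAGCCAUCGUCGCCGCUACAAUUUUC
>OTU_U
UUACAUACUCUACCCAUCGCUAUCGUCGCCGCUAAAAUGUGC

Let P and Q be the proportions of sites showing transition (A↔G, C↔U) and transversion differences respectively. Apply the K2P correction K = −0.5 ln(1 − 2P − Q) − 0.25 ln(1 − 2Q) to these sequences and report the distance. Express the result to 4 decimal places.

Mismatches occur at site 2 (A→U, transversion), site 4 (A→C, transversion), site 6 (A→U, transversion), site 9 (A→U, transversion), site 17 (C→U, transition), site 18 (A→C, transversion), site 21 (C→U, transition), site 35 (C→A, transversion), site 39 (U→G, transversion), site 41 (U→G, transversion).
Of the 10 differences, 2 transitions and 8 transversions over 42 sites: P = 2/42 = 0.047619, Q = 8/42 = 0.190476.
d = −0.5·ln(0.714286) − 0.25·ln(0.619048) = −0.5·(-0.336472) − 0.25·(-0.479572) = 0.2881.

0.2881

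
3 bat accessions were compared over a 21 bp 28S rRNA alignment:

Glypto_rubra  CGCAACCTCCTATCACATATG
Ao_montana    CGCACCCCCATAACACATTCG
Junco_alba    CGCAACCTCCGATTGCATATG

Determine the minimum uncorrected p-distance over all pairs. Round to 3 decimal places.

0.143

Pairwise Hamming distances:
  Glypto_rubra vs Ao_montana: 6
  Glypto_rubra vs Junco_alba: 3
  Ao_montana vs Junco_alba: 9
The smallest is 3 mismatches, between Glypto_rubra and Junco_alba; p = 3/21 = 0.143.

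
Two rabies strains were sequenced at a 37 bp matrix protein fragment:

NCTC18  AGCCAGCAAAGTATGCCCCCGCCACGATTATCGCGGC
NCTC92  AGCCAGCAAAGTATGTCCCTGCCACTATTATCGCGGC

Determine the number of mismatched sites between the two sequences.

The sequences differ at positions 16 (C/T), 20 (C/T), 26 (G/T).
That gives 3 mismatches out of 37 aligned sites, so the Hamming distance is 3.

3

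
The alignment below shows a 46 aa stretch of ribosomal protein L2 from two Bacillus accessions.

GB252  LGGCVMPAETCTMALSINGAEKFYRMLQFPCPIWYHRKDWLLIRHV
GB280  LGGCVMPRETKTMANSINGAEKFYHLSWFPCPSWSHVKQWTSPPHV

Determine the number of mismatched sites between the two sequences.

15

Differing sites — 8:A/R; 11:C/K; 15:L/N; 25:R/H; 26:M/L; 27:L/S; 28:Q/W; 33:I/S; 35:Y/S; 37:R/V; 39:D/Q; 41:L/T; 42:L/S; 43:I/P; 44:R/P.
That gives 15 mismatches out of 46 aligned sites, so the Hamming distance is 15.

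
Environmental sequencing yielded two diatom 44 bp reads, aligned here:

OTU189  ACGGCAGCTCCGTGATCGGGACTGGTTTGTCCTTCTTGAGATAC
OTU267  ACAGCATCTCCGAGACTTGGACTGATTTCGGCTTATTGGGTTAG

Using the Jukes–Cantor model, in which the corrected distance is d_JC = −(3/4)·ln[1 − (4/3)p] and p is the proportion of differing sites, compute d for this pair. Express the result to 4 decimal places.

0.4141

Mismatches occur at site 3 (G↔A), site 7 (G↔T), site 13 (T↔A), site 16 (T↔C), site 17 (C↔T), site 18 (G↔T), site 25 (G↔A), site 29 (G↔C), site 30 (T↔G), site 31 (C↔G), site 35 (C↔A), site 39 (A↔G), site 41 (A↔T), site 44 (C↔G).
p = 14/44 = 0.318182.
d = −0.75 · ln(1 − (4/3)·0.318182) = −0.75 · ln(0.575757) = −0.75 · (-0.552070) = 0.4141.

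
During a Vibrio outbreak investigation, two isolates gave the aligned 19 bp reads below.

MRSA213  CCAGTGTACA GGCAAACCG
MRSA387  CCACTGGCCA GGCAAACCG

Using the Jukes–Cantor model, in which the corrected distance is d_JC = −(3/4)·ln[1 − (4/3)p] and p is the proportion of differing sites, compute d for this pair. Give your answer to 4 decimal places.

0.1773

Differing sites — 4:G/C; 7:T/G; 8:A/C.
p = 3/19 = 0.157895.
d = −0.75 · ln(1 − (4/3)·0.157895) = −0.75 · ln(0.789473) = −0.75 · (-0.236390) = 0.1773.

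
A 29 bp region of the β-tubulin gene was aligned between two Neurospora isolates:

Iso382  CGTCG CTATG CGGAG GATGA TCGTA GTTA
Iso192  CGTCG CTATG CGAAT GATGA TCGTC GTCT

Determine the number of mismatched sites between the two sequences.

The sequences differ at positions 13 (G/A), 15 (G/T), 25 (A/C), 28 (T/C), 29 (A/T).
That gives 5 mismatches out of 29 aligned sites, so the Hamming distance is 5.

5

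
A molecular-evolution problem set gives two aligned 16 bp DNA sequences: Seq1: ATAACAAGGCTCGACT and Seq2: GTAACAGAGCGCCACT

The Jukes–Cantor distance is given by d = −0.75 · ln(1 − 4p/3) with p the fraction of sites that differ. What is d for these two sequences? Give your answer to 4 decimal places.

0.4042

The sequences differ at positions 1 (A/G), 7 (A/G), 8 (G/A), 11 (T/G), 13 (G/C).
p = 5/16 = 0.312500.
d = −0.75 · ln(1 − (4/3)·0.312500) = −0.75 · ln(0.583333) = −0.75 · (-0.538997) = 0.4042.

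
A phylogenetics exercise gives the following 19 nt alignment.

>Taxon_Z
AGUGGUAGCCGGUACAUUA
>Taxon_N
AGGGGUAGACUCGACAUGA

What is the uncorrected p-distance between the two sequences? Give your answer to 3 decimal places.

Mismatches occur at site 3 (U→G), site 9 (C→A), site 11 (G→U), site 12 (G→C), site 13 (U→G), site 18 (U→G).
There are 6 differences over 19 sites, so p = 6/19 = 0.316.

0.316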